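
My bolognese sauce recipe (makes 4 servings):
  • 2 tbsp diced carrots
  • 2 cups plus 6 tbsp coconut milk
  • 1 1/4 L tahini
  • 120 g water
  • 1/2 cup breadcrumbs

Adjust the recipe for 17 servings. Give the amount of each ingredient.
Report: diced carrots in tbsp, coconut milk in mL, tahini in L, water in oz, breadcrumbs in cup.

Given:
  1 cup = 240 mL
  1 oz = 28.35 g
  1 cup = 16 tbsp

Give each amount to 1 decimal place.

Scaling factor: 17/4 = 4.25.
diced carrots: 2 tbsp × 17/4 = 8.5 tbsp
coconut milk: (2 cup + 6 tbsp = 2.375 cup) × 17/4 × 240 mL/cup = 2422.5 mL
tahini: 1.25 L × 17/4 ≈ 5.3 L
water: 120 g × 17/4 ÷ 28.35 g/oz ≈ 18.0 oz
breadcrumbs: 0.5 cup × 17/4 ≈ 2.1 cup

diced carrots: 8.5 tbsp; coconut milk: 2422.5 mL; tahini: 5.3 L; water: 18.0 oz; breadcrumbs: 2.1 cup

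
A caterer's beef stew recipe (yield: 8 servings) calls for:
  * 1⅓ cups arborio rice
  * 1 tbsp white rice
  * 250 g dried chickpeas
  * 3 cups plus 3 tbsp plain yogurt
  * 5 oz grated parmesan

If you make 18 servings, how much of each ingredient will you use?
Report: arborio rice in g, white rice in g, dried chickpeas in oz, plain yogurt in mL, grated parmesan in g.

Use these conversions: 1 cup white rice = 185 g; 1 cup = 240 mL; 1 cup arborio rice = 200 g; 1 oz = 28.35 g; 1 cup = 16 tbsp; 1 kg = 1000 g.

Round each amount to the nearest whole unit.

arborio rice: 600 g; white rice: 26 g; dried chickpeas: 20 oz; plain yogurt: 1721 mL; grated parmesan: 319 g

Scaling factor: 18/8 = 9/4 = 2.25.
arborio rice: 4/3 cup × 9/4 × 200 g/cup = 600 g
white rice: 1 tbsp × 9/4 ÷ 16 tbsp/cup × 185 g/cup ≈ 26 g
dried chickpeas: 250 g × 9/4 ÷ 28.35 g/oz ≈ 20 oz
plain yogurt: (3 cup + 3 tbsp = 3.1875 cup) × 9/4 × 240 mL/cup ≈ 1721 mL
grated parmesan: 5 oz × 9/4 × 28.35 g/oz ≈ 319 g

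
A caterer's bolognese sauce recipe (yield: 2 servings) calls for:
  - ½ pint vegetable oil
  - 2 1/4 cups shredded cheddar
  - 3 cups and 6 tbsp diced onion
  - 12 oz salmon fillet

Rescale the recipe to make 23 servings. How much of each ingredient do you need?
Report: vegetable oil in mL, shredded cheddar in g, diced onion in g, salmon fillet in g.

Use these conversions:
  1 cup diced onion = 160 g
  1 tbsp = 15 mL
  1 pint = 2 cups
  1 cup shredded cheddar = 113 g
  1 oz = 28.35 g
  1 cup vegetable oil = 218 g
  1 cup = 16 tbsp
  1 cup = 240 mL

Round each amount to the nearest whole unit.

vegetable oil: 2760 mL; shredded cheddar: 2924 g; diced onion: 6210 g; salmon fillet: 3912 g

Scaling factor: 23/2 = 11.5.
vegetable oil: 0.5 pint × 23/2 × 2 cup/pint × 240 mL/cup = 2760 mL
shredded cheddar: 2.25 cup × 23/2 × 113 g/cup ≈ 2924 g
diced onion: (3 cup + 6 tbsp = 3.375 cup) × 23/2 × 160 g/cup = 6210 g
salmon fillet: 12 oz × 23/2 × 28.35 g/oz ≈ 3912 g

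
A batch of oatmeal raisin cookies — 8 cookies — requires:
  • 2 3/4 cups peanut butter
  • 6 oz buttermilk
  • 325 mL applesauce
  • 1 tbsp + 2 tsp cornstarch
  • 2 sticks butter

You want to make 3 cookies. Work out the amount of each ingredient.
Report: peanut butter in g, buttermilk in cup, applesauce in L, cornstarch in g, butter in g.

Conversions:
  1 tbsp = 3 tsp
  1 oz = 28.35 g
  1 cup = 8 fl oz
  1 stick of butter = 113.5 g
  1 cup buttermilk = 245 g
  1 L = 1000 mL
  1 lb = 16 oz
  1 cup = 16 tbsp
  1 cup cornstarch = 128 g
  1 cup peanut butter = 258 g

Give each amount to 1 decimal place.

peanut butter: 266.1 g; buttermilk: 0.3 cup; applesauce: 0.1 L; cornstarch: 5.0 g; butter: 85.1 g

Scaling factor: 3/8 = 0.375.
peanut butter: 2.75 cup × 3/8 × 258 g/cup ≈ 266.1 g
buttermilk: 6 oz × 3/8 × 28.35 g/oz ÷ 245 g/cup ≈ 0.3 cup
applesauce: 325 mL × 3/8 ÷ 1000 mL/L ≈ 0.1 L
cornstarch: (1 tbsp + 2 tsp = 5/3 tbsp) × 3/8 ÷ 16 tbsp/cup × 128 g/cup = 5.0 g
butter: 2 stick × 3/8 × 113.5 g/stick ≈ 85.1 g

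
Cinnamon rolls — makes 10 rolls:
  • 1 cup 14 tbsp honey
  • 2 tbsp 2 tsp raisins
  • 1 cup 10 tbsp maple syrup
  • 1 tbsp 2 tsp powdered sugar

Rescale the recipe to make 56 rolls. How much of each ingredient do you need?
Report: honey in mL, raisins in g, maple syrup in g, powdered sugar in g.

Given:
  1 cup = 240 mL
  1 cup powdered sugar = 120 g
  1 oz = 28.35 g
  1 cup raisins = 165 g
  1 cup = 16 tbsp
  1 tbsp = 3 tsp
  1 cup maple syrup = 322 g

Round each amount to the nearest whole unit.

Scaling factor: 56/10 = 28/5 = 5.6.
honey: (1 cup + 14 tbsp = 1.875 cup) × 28/5 × 240 mL/cup = 2520 mL
raisins: (2 tbsp + 2 tsp = 8/3 tbsp) × 28/5 ÷ 16 tbsp/cup × 165 g/cup = 154 g
maple syrup: (1 cup + 10 tbsp = 1.625 cup) × 28/5 × 322 g/cup ≈ 2930 g
powdered sugar: (1 tbsp + 2 tsp = 5/3 tbsp) × 28/5 ÷ 16 tbsp/cup × 120 g/cup = 70 g

honey: 2520 mL; raisins: 154 g; maple syrup: 2930 g; powdered sugar: 70 g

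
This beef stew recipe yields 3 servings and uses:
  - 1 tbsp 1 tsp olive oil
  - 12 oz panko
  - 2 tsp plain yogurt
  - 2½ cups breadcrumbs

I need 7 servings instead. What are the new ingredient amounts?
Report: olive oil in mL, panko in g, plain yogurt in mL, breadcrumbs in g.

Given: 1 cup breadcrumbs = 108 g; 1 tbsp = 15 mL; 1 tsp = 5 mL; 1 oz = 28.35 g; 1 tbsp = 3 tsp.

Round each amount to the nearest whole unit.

olive oil: 47 mL; panko: 794 g; plain yogurt: 23 mL; breadcrumbs: 630 g

Scaling factor: 7/3.
olive oil: (1 tbsp + 1 tsp = 4/3 tbsp) × 7/3 × 15 mL/tbsp ≈ 47 mL
panko: 12 oz × 7/3 × 28.35 g/oz ≈ 794 g
plain yogurt: 2 tsp × 7/3 × 5 mL/tsp ≈ 23 mL
breadcrumbs: 2.5 cup × 7/3 × 108 g/cup = 630 g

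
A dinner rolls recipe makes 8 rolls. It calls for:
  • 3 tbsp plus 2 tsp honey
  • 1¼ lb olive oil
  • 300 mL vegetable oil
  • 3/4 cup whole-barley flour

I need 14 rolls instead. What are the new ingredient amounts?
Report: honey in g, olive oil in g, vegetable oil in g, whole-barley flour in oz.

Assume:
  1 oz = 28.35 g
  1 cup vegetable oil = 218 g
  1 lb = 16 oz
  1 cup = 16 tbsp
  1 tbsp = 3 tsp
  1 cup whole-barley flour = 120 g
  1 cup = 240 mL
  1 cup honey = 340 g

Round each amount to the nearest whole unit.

honey: 136 g; olive oil: 992 g; vegetable oil: 477 g; whole-barley flour: 6 oz

Scaling factor: 14/8 = 7/4 = 1.75.
honey: (3 tbsp + 2 tsp = 11/3 tbsp) × 7/4 ÷ 16 tbsp/cup × 340 g/cup ≈ 136 g
olive oil: 1.25 lb × 7/4 × 16 oz/lb × 28.35 g/oz ≈ 992 g
vegetable oil: 300 mL × 7/4 ÷ 240 mL/cup × 218 g/cup ≈ 477 g
whole-barley flour: 0.75 cup × 7/4 × 120 g/cup ÷ 28.35 g/oz ≈ 6 oz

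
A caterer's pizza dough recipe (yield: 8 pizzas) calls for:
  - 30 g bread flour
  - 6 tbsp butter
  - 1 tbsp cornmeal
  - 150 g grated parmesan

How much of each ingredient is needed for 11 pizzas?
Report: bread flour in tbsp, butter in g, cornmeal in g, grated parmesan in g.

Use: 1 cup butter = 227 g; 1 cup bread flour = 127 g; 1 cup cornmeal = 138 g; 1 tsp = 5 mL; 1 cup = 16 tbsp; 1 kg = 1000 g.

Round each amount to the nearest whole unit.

bread flour: 5 tbsp; butter: 117 g; cornmeal: 12 g; grated parmesan: 206 g

Scaling factor: 11/8 = 1.375.
bread flour: 30 g × 11/8 ÷ 127 g/cup × 16 tbsp/cup ≈ 5 tbsp
butter: 6 tbsp × 11/8 ÷ 16 tbsp/cup × 227 g/cup ≈ 117 g
cornmeal: 1 tbsp × 11/8 ÷ 16 tbsp/cup × 138 g/cup ≈ 12 g
grated parmesan: 150 g × 11/8 ≈ 206 g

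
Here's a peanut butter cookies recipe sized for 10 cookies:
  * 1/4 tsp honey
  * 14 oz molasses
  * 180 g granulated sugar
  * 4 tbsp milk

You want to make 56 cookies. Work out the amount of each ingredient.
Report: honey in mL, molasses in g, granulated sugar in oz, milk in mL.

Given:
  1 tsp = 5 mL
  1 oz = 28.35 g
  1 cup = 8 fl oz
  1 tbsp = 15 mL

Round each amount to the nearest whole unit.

Scaling factor: 56/10 = 28/5 = 5.6.
honey: 0.25 tsp × 28/5 × 5 mL/tsp = 7 mL
molasses: 14 oz × 28/5 × 28.35 g/oz ≈ 2223 g
granulated sugar: 180 g × 28/5 ÷ 28.35 g/oz ≈ 36 oz
milk: 4 tbsp × 28/5 × 15 mL/tbsp = 336 mL

honey: 7 mL; molasses: 2223 g; granulated sugar: 36 oz; milk: 336 mL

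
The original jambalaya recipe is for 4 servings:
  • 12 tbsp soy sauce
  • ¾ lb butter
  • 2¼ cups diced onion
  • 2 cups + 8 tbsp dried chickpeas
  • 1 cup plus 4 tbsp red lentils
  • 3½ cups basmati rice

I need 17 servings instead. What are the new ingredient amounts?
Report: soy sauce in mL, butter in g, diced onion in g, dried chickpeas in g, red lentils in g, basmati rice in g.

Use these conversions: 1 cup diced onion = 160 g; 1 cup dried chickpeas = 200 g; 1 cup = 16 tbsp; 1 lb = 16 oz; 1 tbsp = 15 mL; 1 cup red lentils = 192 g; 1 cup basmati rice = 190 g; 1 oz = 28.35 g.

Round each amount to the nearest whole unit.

Scaling factor: 17/4 = 4.25.
soy sauce: 12 tbsp × 17/4 × 15 mL/tbsp = 765 mL
butter: 0.75 lb × 17/4 × 16 oz/lb × 28.35 g/oz ≈ 1446 g
diced onion: 2.25 cup × 17/4 × 160 g/cup = 1530 g
dried chickpeas: (2 cup + 8 tbsp = 2.5 cup) × 17/4 × 200 g/cup = 2125 g
red lentils: (1 cup + 4 tbsp = 1.25 cup) × 17/4 × 192 g/cup = 1020 g
basmati rice: 3.5 cup × 17/4 × 190 g/cup ≈ 2826 g

soy sauce: 765 mL; butter: 1446 g; diced onion: 1530 g; dried chickpeas: 2125 g; red lentils: 1020 g; basmati rice: 2826 g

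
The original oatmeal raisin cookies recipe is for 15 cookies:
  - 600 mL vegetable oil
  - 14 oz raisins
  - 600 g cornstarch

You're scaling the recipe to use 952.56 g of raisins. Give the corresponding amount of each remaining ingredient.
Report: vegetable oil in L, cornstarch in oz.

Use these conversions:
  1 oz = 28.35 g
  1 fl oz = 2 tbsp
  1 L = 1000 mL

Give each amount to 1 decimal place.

The original recipe has 396.9 g of raisins, so the scaling factor is 952.56 ÷ 396.9 = 12/5 = 2.4.
vegetable oil: 600 mL × 12/5 ÷ 1000 mL/L ≈ 1.4 L
cornstarch: 600 g × 12/5 ÷ 28.35 g/oz ≈ 50.8 oz

vegetable oil: 1.4 L; cornstarch: 50.8 oz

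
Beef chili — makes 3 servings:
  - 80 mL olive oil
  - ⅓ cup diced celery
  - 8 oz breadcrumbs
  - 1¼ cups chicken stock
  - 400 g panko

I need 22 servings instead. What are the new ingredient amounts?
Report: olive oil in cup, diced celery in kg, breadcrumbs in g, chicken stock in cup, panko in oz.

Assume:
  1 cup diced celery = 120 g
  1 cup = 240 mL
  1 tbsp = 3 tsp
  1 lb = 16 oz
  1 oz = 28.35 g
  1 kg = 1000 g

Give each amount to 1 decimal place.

olive oil: 2.4 cup; diced celery: 0.3 kg; breadcrumbs: 1663.2 g; chicken stock: 9.2 cup; panko: 103.5 oz

Scaling factor: 22/3.
olive oil: 80 mL × 22/3 ÷ 240 mL/cup ≈ 2.4 cup
diced celery: 1/3 cup × 22/3 × 120 g/cup ÷ 1000 g/kg ≈ 0.3 kg
breadcrumbs: 8 oz × 22/3 × 28.35 g/oz = 1663.2 g
chicken stock: 1.25 cup × 22/3 ≈ 9.2 cup
panko: 400 g × 22/3 ÷ 28.35 g/oz ≈ 103.5 oz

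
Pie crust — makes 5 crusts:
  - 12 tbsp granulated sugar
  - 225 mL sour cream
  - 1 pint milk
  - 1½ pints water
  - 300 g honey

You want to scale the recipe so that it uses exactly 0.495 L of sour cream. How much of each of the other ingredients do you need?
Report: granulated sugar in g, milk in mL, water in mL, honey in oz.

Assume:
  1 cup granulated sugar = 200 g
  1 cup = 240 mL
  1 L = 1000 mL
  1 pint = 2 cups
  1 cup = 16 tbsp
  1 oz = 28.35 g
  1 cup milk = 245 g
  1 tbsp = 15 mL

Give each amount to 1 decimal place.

The original recipe has 0.225 L of sour cream, so the scaling factor is 0.495 ÷ 0.225 = 11/5 = 2.2.
granulated sugar: 12 tbsp × 11/5 ÷ 16 tbsp/cup × 200 g/cup = 330.0 g
milk: 1 pint × 11/5 × 2 cup/pint × 240 mL/cup = 1056.0 mL
water: 1.5 pint × 11/5 × 2 cup/pint × 240 mL/cup = 1584.0 mL
honey: 300 g × 11/5 ÷ 28.35 g/oz ≈ 23.3 oz

granulated sugar: 330.0 g; milk: 1056.0 mL; water: 1584.0 mL; honey: 23.3 oz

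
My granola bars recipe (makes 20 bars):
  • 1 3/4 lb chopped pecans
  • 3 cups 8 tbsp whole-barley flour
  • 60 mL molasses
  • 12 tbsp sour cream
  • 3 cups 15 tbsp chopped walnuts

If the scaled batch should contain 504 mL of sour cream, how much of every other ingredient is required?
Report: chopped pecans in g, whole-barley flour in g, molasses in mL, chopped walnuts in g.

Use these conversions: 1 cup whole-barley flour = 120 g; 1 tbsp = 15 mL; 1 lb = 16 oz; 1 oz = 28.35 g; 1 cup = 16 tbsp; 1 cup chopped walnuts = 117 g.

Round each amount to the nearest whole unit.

chopped pecans: 2223 g; whole-barley flour: 1176 g; molasses: 168 mL; chopped walnuts: 1290 g

The original recipe has 180 mL of sour cream, so the scaling factor is 504 ÷ 180 = 14/5 = 2.8.
chopped pecans: 1.75 lb × 14/5 × 16 oz/lb × 28.35 g/oz ≈ 2223 g
whole-barley flour: (3 cup + 8 tbsp = 3.5 cup) × 14/5 × 120 g/cup = 1176 g
molasses: 60 mL × 14/5 = 168 mL
chopped walnuts: (3 cup + 15 tbsp = 3.9375 cup) × 14/5 × 117 g/cup ≈ 1290 g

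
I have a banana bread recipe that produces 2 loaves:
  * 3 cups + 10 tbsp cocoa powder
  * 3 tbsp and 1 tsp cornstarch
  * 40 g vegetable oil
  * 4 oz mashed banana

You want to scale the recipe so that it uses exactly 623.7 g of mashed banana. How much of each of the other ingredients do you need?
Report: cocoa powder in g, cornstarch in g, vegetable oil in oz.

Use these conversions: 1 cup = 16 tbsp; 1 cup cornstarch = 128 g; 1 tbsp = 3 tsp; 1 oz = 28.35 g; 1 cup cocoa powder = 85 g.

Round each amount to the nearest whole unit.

cocoa powder: 1695 g; cornstarch: 147 g; vegetable oil: 8 oz

The original recipe has 113.4 g of mashed banana, so the scaling factor is 623.7 ÷ 113.4 = 11/2 = 5.5.
cocoa powder: (3 cup + 10 tbsp = 3.625 cup) × 11/2 × 85 g/cup ≈ 1695 g
cornstarch: (3 tbsp + 1 tsp = 10/3 tbsp) × 11/2 ÷ 16 tbsp/cup × 128 g/cup ≈ 147 g
vegetable oil: 40 g × 11/2 ÷ 28.35 g/oz ≈ 8 oz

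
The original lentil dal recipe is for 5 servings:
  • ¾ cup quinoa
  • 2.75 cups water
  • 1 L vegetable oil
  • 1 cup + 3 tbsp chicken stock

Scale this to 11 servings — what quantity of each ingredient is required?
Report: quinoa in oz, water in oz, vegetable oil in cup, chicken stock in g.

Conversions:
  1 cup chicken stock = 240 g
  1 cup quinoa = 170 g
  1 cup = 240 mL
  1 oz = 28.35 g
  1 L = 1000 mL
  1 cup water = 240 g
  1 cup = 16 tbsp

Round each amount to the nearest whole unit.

Scaling factor: 11/5 = 2.2.
quinoa: 0.75 cup × 11/5 × 170 g/cup ÷ 28.35 g/oz ≈ 10 oz
water: 2.75 cup × 11/5 × 240 g/cup ÷ 28.35 g/oz ≈ 51 oz
vegetable oil: 1 L × 11/5 × 1000 mL/L ÷ 240 mL/cup ≈ 9 cup
chicken stock: (1 cup + 3 tbsp = 1.1875 cup) × 11/5 × 240 g/cup = 627 g

quinoa: 10 oz; water: 51 oz; vegetable oil: 9 cup; chicken stock: 627 g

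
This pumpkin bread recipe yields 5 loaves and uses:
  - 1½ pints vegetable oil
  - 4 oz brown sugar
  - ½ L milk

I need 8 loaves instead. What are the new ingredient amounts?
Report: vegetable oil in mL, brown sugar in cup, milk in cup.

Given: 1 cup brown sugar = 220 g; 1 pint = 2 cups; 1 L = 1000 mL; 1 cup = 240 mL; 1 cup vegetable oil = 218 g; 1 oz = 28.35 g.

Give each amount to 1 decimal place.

vegetable oil: 1152.0 mL; brown sugar: 0.8 cup; milk: 3.3 cup

Scaling factor: 8/5 = 1.6.
vegetable oil: 1.5 pint × 8/5 × 2 cup/pint × 240 mL/cup = 1152.0 mL
brown sugar: 4 oz × 8/5 × 28.35 g/oz ÷ 220 g/cup ≈ 0.8 cup
milk: 0.5 L × 8/5 × 1000 mL/L ÷ 240 mL/cup ≈ 3.3 cup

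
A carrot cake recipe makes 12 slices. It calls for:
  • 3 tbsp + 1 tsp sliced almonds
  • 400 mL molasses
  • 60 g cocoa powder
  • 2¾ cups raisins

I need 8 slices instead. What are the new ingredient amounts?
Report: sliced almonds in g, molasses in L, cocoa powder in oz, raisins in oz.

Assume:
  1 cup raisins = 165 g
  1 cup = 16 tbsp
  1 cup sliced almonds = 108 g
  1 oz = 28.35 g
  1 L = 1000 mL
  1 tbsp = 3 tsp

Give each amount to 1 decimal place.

sliced almonds: 15.0 g; molasses: 0.3 L; cocoa powder: 1.4 oz; raisins: 10.7 oz

Scaling factor: 8/12 = 2/3.
sliced almonds: (3 tbsp + 1 tsp = 10/3 tbsp) × 2/3 ÷ 16 tbsp/cup × 108 g/cup = 15.0 g
molasses: 400 mL × 2/3 ÷ 1000 mL/L ≈ 0.3 L
cocoa powder: 60 g × 2/3 ÷ 28.35 g/oz ≈ 1.4 oz
raisins: 2.75 cup × 2/3 × 165 g/cup ÷ 28.35 g/oz ≈ 10.7 oz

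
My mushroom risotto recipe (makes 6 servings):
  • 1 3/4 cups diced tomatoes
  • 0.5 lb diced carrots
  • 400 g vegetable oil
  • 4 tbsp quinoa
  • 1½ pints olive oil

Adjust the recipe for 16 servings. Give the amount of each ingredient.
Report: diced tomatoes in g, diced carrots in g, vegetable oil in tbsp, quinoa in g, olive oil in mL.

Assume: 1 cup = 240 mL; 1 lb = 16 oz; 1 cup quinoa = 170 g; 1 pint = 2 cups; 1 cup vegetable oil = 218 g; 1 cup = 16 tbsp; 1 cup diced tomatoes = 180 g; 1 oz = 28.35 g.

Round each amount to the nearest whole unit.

Scaling factor: 16/6 = 8/3.
diced tomatoes: 1.75 cup × 8/3 × 180 g/cup = 840 g
diced carrots: 0.5 lb × 8/3 × 16 oz/lb × 28.35 g/oz ≈ 605 g
vegetable oil: 400 g × 8/3 ÷ 218 g/cup × 16 tbsp/cup ≈ 78 tbsp
quinoa: 4 tbsp × 8/3 ÷ 16 tbsp/cup × 170 g/cup ≈ 113 g
olive oil: 1.5 pint × 8/3 × 2 cup/pint × 240 mL/cup = 1920 mL

diced tomatoes: 840 g; diced carrots: 605 g; vegetable oil: 78 tbsp; quinoa: 113 g; olive oil: 1920 mL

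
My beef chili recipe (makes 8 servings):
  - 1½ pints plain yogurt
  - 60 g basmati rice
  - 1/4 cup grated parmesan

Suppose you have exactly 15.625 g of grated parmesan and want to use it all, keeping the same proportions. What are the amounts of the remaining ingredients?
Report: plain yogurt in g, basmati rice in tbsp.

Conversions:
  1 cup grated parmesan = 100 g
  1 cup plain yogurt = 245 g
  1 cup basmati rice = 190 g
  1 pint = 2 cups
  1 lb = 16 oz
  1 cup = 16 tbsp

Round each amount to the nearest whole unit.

plain yogurt: 459 g; basmati rice: 3 tbsp

The original recipe has 25 g of grated parmesan, so the scaling factor is 15.625 ÷ 25 = 5/8 = 0.625.
plain yogurt: 1.5 pint × 5/8 × 2 cup/pint × 245 g/cup ≈ 459 g
basmati rice: 60 g × 5/8 ÷ 190 g/cup × 16 tbsp/cup ≈ 3 tbsp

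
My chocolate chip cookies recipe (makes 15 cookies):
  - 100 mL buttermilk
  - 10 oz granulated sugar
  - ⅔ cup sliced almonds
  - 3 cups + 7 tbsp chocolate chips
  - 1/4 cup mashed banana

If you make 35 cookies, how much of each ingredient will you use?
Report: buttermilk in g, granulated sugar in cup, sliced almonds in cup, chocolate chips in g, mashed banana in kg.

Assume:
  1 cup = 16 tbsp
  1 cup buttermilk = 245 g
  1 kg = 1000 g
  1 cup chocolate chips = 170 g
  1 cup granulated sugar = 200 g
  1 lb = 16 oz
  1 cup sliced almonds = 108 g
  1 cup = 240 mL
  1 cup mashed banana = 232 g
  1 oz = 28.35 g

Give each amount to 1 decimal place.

Scaling factor: 35/15 = 7/3.
buttermilk: 100 mL × 7/3 ÷ 240 mL/cup × 245 g/cup ≈ 238.2 g
granulated sugar: 10 oz × 7/3 × 28.35 g/oz ÷ 200 g/cup ≈ 3.3 cup
sliced almonds: 2/3 cup × 7/3 ≈ 1.6 cup
chocolate chips: (3 cup + 7 tbsp = 3.4375 cup) × 7/3 × 170 g/cup ≈ 1363.5 g
mashed banana: 0.25 cup × 7/3 × 232 g/cup ÷ 1000 g/kg ≈ 0.1 kg

buttermilk: 238.2 g; granulated sugar: 3.3 cup; sliced almonds: 1.6 cup; chocolate chips: 1363.5 g; mashed banana: 0.1 kg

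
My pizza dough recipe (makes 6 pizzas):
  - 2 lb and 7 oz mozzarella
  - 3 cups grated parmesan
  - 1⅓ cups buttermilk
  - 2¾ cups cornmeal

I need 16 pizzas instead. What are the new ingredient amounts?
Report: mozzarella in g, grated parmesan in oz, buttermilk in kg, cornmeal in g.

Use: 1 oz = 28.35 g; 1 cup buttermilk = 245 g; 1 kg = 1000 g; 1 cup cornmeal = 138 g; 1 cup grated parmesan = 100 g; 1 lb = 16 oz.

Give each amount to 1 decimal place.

mozzarella: 2948.4 g; grated parmesan: 28.2 oz; buttermilk: 0.9 kg; cornmeal: 1012.0 g

Scaling factor: 16/6 = 8/3.
mozzarella: (2 lb + 7 oz = 2.4375 lb) × 8/3 × 16 oz/lb × 28.35 g/oz = 2948.4 g
grated parmesan: 3 cup × 8/3 × 100 g/cup ÷ 28.35 g/oz ≈ 28.2 oz
buttermilk: 4/3 cup × 8/3 × 245 g/cup ÷ 1000 g/kg ≈ 0.9 kg
cornmeal: 2.75 cup × 8/3 × 138 g/cup = 1012.0 g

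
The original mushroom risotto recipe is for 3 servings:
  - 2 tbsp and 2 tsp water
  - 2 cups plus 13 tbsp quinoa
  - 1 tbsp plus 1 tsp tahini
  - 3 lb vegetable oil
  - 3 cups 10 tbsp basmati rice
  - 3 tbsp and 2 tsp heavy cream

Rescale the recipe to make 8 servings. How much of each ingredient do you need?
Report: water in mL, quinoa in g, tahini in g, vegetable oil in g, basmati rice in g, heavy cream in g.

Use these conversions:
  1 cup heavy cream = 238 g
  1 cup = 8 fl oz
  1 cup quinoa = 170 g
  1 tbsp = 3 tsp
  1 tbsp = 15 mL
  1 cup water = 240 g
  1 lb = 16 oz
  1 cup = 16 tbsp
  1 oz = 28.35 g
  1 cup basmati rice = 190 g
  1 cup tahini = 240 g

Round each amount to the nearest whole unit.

water: 107 mL; quinoa: 1275 g; tahini: 53 g; vegetable oil: 3629 g; basmati rice: 1837 g; heavy cream: 145 g

Scaling factor: 8/3.
water: (2 tbsp + 2 tsp = 8/3 tbsp) × 8/3 × 15 mL/tbsp ≈ 107 mL
quinoa: (2 cup + 13 tbsp = 2.8125 cup) × 8/3 × 170 g/cup = 1275 g
tahini: (1 tbsp + 1 tsp = 4/3 tbsp) × 8/3 ÷ 16 tbsp/cup × 240 g/cup ≈ 53 g
vegetable oil: 3 lb × 8/3 × 16 oz/lb × 28.35 g/oz ≈ 3629 g
basmati rice: (3 cup + 10 tbsp = 3.625 cup) × 8/3 × 190 g/cup ≈ 1837 g
heavy cream: (3 tbsp + 2 tsp = 11/3 tbsp) × 8/3 ÷ 16 tbsp/cup × 238 g/cup ≈ 145 g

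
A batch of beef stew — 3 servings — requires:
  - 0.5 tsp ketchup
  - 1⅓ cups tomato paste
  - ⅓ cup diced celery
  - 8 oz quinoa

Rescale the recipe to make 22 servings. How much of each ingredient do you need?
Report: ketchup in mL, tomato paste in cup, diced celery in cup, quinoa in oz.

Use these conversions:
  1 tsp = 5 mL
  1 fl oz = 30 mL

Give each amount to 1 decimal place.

ketchup: 18.3 mL; tomato paste: 9.8 cup; diced celery: 2.4 cup; quinoa: 58.7 oz

Scaling factor: 22/3.
ketchup: 0.5 tsp × 22/3 × 5 mL/tsp ≈ 18.3 mL
tomato paste: 4/3 cup × 22/3 ≈ 9.8 cup
diced celery: 1/3 cup × 22/3 ≈ 2.4 cup
quinoa: 8 oz × 22/3 ≈ 58.7 oz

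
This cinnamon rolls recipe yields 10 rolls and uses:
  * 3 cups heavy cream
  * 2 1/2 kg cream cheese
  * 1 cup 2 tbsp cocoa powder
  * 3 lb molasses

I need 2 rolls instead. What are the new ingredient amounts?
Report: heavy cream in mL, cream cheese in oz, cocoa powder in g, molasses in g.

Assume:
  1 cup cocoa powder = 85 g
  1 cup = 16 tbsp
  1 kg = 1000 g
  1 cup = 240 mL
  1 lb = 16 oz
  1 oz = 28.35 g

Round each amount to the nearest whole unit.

heavy cream: 144 mL; cream cheese: 18 oz; cocoa powder: 19 g; molasses: 272 g

Scaling factor: 2/10 = 1/5 = 0.2.
heavy cream: 3 cup × 1/5 × 240 mL/cup = 144 mL
cream cheese: 2.5 kg × 1/5 × 1000 g/kg ÷ 28.35 g/oz ≈ 18 oz
cocoa powder: (1 cup + 2 tbsp = 1.125 cup) × 1/5 × 85 g/cup ≈ 19 g
molasses: 3 lb × 1/5 × 16 oz/lb × 28.35 g/oz ≈ 272 g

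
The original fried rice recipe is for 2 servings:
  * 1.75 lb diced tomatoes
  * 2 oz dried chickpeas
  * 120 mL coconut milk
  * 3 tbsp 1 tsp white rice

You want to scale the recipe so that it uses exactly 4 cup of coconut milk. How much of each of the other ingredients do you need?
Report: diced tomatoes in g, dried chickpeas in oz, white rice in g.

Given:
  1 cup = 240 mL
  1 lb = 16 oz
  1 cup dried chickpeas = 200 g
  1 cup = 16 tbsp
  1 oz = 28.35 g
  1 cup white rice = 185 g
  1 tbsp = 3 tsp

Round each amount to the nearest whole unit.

The original recipe has 0.5 cup of coconut milk, so the scaling factor is 4 ÷ 0.5 = 8.
diced tomatoes: 1.75 lb × 8 × 16 oz/lb × 28.35 g/oz ≈ 6350 g
dried chickpeas: 2 oz × 8 = 16 oz
white rice: (3 tbsp + 1 tsp = 10/3 tbsp) × 8 ÷ 16 tbsp/cup × 185 g/cup ≈ 308 g

diced tomatoes: 6350 g; dried chickpeas: 16 oz; white rice: 308 g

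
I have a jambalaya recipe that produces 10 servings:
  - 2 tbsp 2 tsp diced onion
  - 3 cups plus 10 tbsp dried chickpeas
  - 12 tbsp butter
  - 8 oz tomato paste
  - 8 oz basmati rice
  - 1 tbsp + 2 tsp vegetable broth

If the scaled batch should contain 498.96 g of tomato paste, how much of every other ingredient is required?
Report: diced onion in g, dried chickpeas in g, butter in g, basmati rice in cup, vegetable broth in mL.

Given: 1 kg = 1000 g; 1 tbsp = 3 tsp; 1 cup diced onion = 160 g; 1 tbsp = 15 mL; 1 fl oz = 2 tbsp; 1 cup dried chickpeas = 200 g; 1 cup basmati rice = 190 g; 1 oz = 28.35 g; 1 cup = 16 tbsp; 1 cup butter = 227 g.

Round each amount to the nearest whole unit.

The original recipe has 226.8 g of tomato paste, so the scaling factor is 498.96 ÷ 226.8 = 11/5 = 2.2.
diced onion: (2 tbsp + 2 tsp = 8/3 tbsp) × 11/5 ÷ 16 tbsp/cup × 160 g/cup ≈ 59 g
dried chickpeas: (3 cup + 10 tbsp = 3.625 cup) × 11/5 × 200 g/cup = 1595 g
butter: 12 tbsp × 11/5 ÷ 16 tbsp/cup × 227 g/cup ≈ 375 g
basmati rice: 8 oz × 11/5 × 28.35 g/oz ÷ 190 g/cup ≈ 3 cup
vegetable broth: (1 tbsp + 2 tsp = 5/3 tbsp) × 11/5 × 15 mL/tbsp = 55 mL

diced onion: 59 g; dried chickpeas: 1595 g; butter: 375 g; basmati rice: 3 cup; vegetable broth: 55 mL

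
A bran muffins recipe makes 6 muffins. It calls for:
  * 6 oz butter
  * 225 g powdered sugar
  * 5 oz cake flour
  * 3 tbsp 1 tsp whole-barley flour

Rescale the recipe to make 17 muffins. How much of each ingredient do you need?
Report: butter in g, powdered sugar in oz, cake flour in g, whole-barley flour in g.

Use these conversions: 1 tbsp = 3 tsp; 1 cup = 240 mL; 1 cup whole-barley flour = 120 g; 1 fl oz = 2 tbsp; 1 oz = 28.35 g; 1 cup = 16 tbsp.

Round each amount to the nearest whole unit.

butter: 482 g; powdered sugar: 22 oz; cake flour: 402 g; whole-barley flour: 71 g

Scaling factor: 17/6.
butter: 6 oz × 17/6 × 28.35 g/oz ≈ 482 g
powdered sugar: 225 g × 17/6 ÷ 28.35 g/oz ≈ 22 oz
cake flour: 5 oz × 17/6 × 28.35 g/oz ≈ 402 g
whole-barley flour: (3 tbsp + 1 tsp = 10/3 tbsp) × 17/6 ÷ 16 tbsp/cup × 120 g/cup ≈ 71 g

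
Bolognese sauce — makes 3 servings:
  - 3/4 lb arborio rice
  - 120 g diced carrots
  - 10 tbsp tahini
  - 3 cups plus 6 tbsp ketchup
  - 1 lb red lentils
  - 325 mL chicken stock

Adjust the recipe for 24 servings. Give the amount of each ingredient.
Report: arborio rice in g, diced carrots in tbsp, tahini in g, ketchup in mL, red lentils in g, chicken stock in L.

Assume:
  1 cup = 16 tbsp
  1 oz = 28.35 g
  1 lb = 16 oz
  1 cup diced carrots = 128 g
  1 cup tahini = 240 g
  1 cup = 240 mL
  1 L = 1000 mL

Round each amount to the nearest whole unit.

Scaling factor: 24/3 = 8.
arborio rice: 0.75 lb × 8 × 16 oz/lb × 28.35 g/oz ≈ 2722 g
diced carrots: 120 g × 8 ÷ 128 g/cup × 16 tbsp/cup = 120 tbsp
tahini: 10 tbsp × 8 ÷ 16 tbsp/cup × 240 g/cup = 1200 g
ketchup: (3 cup + 6 tbsp = 3.375 cup) × 8 × 240 mL/cup = 6480 mL
red lentils: 1 lb × 8 × 16 oz/lb × 28.35 g/oz ≈ 3629 g
chicken stock: 325 mL × 8 ÷ 1000 mL/L ≈ 3 L

arborio rice: 2722 g; diced carrots: 120 tbsp; tahini: 1200 g; ketchup: 6480 mL; red lentils: 3629 g; chicken stock: 3 L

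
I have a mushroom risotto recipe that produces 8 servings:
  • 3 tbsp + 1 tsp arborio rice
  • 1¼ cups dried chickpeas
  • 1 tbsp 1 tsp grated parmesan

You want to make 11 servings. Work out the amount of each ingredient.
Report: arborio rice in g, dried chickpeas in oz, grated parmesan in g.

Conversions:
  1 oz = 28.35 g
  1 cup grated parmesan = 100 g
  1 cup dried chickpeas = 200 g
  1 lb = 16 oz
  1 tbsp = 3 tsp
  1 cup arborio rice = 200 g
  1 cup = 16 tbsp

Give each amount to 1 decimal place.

Scaling factor: 11/8 = 1.375.
arborio rice: (3 tbsp + 1 tsp = 10/3 tbsp) × 11/8 ÷ 16 tbsp/cup × 200 g/cup ≈ 57.3 g
dried chickpeas: 1.25 cup × 11/8 × 200 g/cup ÷ 28.35 g/oz ≈ 12.1 oz
grated parmesan: (1 tbsp + 1 tsp = 4/3 tbsp) × 11/8 ÷ 16 tbsp/cup × 100 g/cup ≈ 11.5 g

arborio rice: 57.3 g; dried chickpeas: 12.1 oz; grated parmesan: 11.5 g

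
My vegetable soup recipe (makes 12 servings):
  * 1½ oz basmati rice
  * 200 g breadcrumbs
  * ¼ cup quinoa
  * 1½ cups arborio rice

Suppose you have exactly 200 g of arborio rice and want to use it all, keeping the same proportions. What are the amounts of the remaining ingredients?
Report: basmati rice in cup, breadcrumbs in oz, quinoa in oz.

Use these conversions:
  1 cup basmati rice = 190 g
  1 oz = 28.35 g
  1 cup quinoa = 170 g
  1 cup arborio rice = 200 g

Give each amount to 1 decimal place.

The original recipe has 300 g of arborio rice, so the scaling factor is 200 ÷ 300 = 2/3.
basmati rice: 1.5 oz × 2/3 × 28.35 g/oz ÷ 190 g/cup ≈ 0.1 cup
breadcrumbs: 200 g × 2/3 ÷ 28.35 g/oz ≈ 4.7 oz
quinoa: 0.25 cup × 2/3 × 170 g/cup ÷ 28.35 g/oz ≈ 1.0 oz

basmati rice: 0.1 cup; breadcrumbs: 4.7 oz; quinoa: 1.0 oz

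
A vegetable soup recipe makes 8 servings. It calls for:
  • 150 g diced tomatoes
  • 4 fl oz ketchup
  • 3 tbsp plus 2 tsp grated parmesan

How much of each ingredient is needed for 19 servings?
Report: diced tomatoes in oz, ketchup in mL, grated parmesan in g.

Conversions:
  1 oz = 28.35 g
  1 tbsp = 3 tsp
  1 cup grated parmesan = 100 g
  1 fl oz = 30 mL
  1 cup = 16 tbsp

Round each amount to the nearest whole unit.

Scaling factor: 19/8 = 2.375.
diced tomatoes: 150 g × 19/8 ÷ 28.35 g/oz ≈ 13 oz
ketchup: 4 fl oz × 19/8 × 30 mL/fl oz = 285 mL
grated parmesan: (3 tbsp + 2 tsp = 11/3 tbsp) × 19/8 ÷ 16 tbsp/cup × 100 g/cup ≈ 54 g

diced tomatoes: 13 oz; ketchup: 285 mL; grated parmesan: 54 g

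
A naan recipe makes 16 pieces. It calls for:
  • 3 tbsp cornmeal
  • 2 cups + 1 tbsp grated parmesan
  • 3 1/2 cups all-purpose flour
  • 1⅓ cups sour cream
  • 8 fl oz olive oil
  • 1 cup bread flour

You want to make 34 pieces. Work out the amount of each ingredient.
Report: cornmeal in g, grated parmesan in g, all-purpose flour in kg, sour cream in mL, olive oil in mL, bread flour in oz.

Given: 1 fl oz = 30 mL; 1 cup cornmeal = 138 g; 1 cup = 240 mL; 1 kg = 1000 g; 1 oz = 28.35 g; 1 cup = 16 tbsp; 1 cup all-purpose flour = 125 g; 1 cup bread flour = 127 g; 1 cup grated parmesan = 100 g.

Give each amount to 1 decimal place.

Scaling factor: 34/16 = 17/8 = 2.125.
cornmeal: 3 tbsp × 17/8 ÷ 16 tbsp/cup × 138 g/cup ≈ 55.0 g
grated parmesan: (2 cup + 1 tbsp = 2.0625 cup) × 17/8 × 100 g/cup ≈ 438.3 g
all-purpose flour: 3.5 cup × 17/8 × 125 g/cup ÷ 1000 g/kg ≈ 0.9 kg
sour cream: 4/3 cup × 17/8 × 240 mL/cup = 680.0 mL
olive oil: 8 fl oz × 17/8 × 30 mL/fl oz = 510.0 mL
bread flour: 1 cup × 17/8 × 127 g/cup ÷ 28.35 g/oz ≈ 9.5 oz

cornmeal: 55.0 g; grated parmesan: 438.3 g; all-purpose flour: 0.9 kg; sour cream: 680.0 mL; olive oil: 510.0 mL; bread flour: 9.5 oz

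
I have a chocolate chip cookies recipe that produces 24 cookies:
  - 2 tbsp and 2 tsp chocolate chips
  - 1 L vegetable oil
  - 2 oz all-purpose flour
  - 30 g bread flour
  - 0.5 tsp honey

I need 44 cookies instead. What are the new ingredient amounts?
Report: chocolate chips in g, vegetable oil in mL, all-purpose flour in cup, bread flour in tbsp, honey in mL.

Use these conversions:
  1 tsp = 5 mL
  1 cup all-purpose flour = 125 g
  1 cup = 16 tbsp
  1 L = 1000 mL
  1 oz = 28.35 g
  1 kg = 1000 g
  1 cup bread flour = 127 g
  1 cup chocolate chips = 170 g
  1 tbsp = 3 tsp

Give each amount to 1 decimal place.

Scaling factor: 44/24 = 11/6.
chocolate chips: (2 tbsp + 2 tsp = 8/3 tbsp) × 11/6 ÷ 16 tbsp/cup × 170 g/cup ≈ 51.9 g
vegetable oil: 1 L × 11/6 × 1000 mL/L ≈ 1833.3 mL
all-purpose flour: 2 oz × 11/6 × 28.35 g/oz ÷ 125 g/cup ≈ 0.8 cup
bread flour: 30 g × 11/6 ÷ 127 g/cup × 16 tbsp/cup ≈ 6.9 tbsp
honey: 0.5 tsp × 11/6 × 5 mL/tsp ≈ 4.6 mL

chocolate chips: 51.9 g; vegetable oil: 1833.3 mL; all-purpose flour: 0.8 cup; bread flour: 6.9 tbsp; honey: 4.6 mL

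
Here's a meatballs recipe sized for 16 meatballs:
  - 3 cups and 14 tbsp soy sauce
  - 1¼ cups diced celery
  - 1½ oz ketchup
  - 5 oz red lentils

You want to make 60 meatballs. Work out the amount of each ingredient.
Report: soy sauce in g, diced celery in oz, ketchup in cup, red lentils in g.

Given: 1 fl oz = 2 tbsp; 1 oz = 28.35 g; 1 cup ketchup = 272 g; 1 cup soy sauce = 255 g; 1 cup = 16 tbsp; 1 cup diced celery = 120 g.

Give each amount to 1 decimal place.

Scaling factor: 60/16 = 15/4 = 3.75.
soy sauce: (3 cup + 14 tbsp = 3.875 cup) × 15/4 × 255 g/cup ≈ 3705.5 g
diced celery: 1.25 cup × 15/4 × 120 g/cup ÷ 28.35 g/oz ≈ 19.8 oz
ketchup: 1.5 oz × 15/4 × 28.35 g/oz ÷ 272 g/cup ≈ 0.6 cup
red lentils: 5 oz × 15/4 × 28.35 g/oz ≈ 531.6 g

soy sauce: 3705.5 g; diced celery: 19.8 oz; ketchup: 0.6 cup; red lentils: 531.6 g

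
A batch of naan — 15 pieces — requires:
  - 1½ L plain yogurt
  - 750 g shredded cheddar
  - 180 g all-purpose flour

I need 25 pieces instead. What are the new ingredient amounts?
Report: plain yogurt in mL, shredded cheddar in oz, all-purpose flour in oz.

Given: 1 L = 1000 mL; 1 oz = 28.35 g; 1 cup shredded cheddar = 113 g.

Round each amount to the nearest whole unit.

plain yogurt: 2500 mL; shredded cheddar: 44 oz; all-purpose flour: 11 oz

Scaling factor: 25/15 = 5/3.
plain yogurt: 1.5 L × 5/3 × 1000 mL/L = 2500 mL
shredded cheddar: 750 g × 5/3 ÷ 28.35 g/oz ≈ 44 oz
all-purpose flour: 180 g × 5/3 ÷ 28.35 g/oz ≈ 11 oz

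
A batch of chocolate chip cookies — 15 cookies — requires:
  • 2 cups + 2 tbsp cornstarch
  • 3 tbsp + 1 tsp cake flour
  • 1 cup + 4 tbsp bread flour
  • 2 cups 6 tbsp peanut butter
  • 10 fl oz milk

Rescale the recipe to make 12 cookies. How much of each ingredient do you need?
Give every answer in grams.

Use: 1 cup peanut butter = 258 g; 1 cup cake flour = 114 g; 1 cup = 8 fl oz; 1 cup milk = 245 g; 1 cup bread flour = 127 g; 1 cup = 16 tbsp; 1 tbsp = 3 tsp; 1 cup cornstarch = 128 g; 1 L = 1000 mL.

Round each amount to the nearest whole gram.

cornstarch: 218 g; cake flour: 19 g; bread flour: 127 g; peanut butter: 490 g; milk: 245 g

Scaling factor: 12/15 = 4/5 = 0.8.
cornstarch: (2 cup + 2 tbsp = 2.125 cup) × 4/5 × 128 g/cup ≈ 218 g
cake flour: (3 tbsp + 1 tsp = 10/3 tbsp) × 4/5 ÷ 16 tbsp/cup × 114 g/cup = 19 g
bread flour: (1 cup + 4 tbsp = 1.25 cup) × 4/5 × 127 g/cup = 127 g
peanut butter: (2 cup + 6 tbsp = 2.375 cup) × 4/5 × 258 g/cup ≈ 490 g
milk: 10 fl oz × 4/5 ÷ 8 fl oz/cup × 245 g/cup = 245 g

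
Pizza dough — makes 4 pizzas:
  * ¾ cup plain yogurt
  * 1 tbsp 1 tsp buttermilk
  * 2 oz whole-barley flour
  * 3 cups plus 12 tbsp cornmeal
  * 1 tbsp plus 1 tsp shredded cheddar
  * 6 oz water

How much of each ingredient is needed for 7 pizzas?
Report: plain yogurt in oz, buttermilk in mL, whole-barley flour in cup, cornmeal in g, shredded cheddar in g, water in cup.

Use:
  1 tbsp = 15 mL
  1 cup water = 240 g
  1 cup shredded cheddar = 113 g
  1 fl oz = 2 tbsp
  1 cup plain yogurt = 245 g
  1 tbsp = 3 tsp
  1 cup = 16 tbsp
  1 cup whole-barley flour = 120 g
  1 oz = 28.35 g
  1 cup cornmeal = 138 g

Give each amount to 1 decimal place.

Scaling factor: 7/4 = 1.75.
plain yogurt: 0.75 cup × 7/4 × 245 g/cup ÷ 28.35 g/oz ≈ 11.3 oz
buttermilk: (1 tbsp + 1 tsp = 4/3 tbsp) × 7/4 × 15 mL/tbsp = 35.0 mL
whole-barley flour: 2 oz × 7/4 × 28.35 g/oz ÷ 120 g/cup ≈ 0.8 cup
cornmeal: (3 cup + 12 tbsp = 3.75 cup) × 7/4 × 138 g/cup ≈ 905.6 g
shredded cheddar: (1 tbsp + 1 tsp = 4/3 tbsp) × 7/4 ÷ 16 tbsp/cup × 113 g/cup ≈ 16.5 g
water: 6 oz × 7/4 × 28.35 g/oz ÷ 240 g/cup ≈ 1.2 cup

plain yogurt: 11.3 oz; buttermilk: 35.0 mL; whole-barley flour: 0.8 cup; cornmeal: 905.6 g; shredded cheddar: 16.5 g; water: 1.2 cup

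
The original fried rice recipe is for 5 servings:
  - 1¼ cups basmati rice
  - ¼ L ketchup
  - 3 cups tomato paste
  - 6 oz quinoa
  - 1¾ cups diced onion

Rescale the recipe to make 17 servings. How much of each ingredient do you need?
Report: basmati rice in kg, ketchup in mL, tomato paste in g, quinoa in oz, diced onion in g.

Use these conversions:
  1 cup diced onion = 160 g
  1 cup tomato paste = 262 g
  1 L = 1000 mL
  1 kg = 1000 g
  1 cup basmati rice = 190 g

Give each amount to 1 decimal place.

basmati rice: 0.8 kg; ketchup: 850.0 mL; tomato paste: 2672.4 g; quinoa: 20.4 oz; diced onion: 952.0 g

Scaling factor: 17/5 = 3.4.
basmati rice: 1.25 cup × 17/5 × 190 g/cup ÷ 1000 g/kg ≈ 0.8 kg
ketchup: 0.25 L × 17/5 × 1000 mL/L = 850.0 mL
tomato paste: 3 cup × 17/5 × 262 g/cup = 2672.4 g
quinoa: 6 oz × 17/5 = 20.4 oz
diced onion: 1.75 cup × 17/5 × 160 g/cup = 952.0 g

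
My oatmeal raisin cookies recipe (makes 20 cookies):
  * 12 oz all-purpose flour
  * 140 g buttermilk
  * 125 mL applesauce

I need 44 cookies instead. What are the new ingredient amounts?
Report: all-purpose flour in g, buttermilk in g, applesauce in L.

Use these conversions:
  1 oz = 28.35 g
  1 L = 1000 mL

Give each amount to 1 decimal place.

all-purpose flour: 748.4 g; buttermilk: 308.0 g; applesauce: 0.3 L

Scaling factor: 44/20 = 11/5 = 2.2.
all-purpose flour: 12 oz × 11/5 × 28.35 g/oz ≈ 748.4 g
buttermilk: 140 g × 11/5 = 308.0 g
applesauce: 125 mL × 11/5 ÷ 1000 mL/L ≈ 0.3 L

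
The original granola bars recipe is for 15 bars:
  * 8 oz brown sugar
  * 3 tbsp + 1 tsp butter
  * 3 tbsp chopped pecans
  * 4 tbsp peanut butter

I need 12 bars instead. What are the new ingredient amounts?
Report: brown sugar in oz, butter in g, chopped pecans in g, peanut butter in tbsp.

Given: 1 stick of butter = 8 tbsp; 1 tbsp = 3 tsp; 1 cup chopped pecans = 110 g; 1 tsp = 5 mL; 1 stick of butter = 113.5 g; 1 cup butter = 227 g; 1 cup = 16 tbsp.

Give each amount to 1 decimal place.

Scaling factor: 12/15 = 4/5 = 0.8.
brown sugar: 8 oz × 4/5 = 6.4 oz
butter: (3 tbsp + 1 tsp = 10/3 tbsp) × 4/5 ÷ 8 tbsp/stick × 113.5 g/stick ≈ 37.8 g
chopped pecans: 3 tbsp × 4/5 ÷ 16 tbsp/cup × 110 g/cup = 16.5 g
peanut butter: 4 tbsp × 4/5 = 3.2 tbsp

brown sugar: 6.4 oz; butter: 37.8 g; chopped pecans: 16.5 g; peanut butter: 3.2 tbsp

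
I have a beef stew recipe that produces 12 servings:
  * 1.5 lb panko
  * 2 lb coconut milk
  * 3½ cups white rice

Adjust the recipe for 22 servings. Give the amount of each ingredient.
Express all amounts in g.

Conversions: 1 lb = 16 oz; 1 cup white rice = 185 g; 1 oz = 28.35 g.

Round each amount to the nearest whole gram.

Scaling factor: 22/12 = 11/6.
panko: 1.5 lb × 11/6 × 16 oz/lb × 28.35 g/oz ≈ 1247 g
coconut milk: 2 lb × 11/6 × 16 oz/lb × 28.35 g/oz ≈ 1663 g
white rice: 3.5 cup × 11/6 × 185 g/cup ≈ 1187 g

panko: 1247 g; coconut milk: 1663 g; white rice: 1187 g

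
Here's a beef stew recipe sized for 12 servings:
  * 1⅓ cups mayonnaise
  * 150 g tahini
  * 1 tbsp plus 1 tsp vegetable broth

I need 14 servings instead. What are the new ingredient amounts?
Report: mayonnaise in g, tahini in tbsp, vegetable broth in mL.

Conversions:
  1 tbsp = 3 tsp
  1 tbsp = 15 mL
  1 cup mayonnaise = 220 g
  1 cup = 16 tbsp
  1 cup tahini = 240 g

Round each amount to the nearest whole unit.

mayonnaise: 342 g; tahini: 12 tbsp; vegetable broth: 23 mL

Scaling factor: 14/12 = 7/6.
mayonnaise: 4/3 cup × 7/6 × 220 g/cup ≈ 342 g
tahini: 150 g × 7/6 ÷ 240 g/cup × 16 tbsp/cup ≈ 12 tbsp
vegetable broth: (1 tbsp + 1 tsp = 4/3 tbsp) × 7/6 × 15 mL/tbsp ≈ 23 mL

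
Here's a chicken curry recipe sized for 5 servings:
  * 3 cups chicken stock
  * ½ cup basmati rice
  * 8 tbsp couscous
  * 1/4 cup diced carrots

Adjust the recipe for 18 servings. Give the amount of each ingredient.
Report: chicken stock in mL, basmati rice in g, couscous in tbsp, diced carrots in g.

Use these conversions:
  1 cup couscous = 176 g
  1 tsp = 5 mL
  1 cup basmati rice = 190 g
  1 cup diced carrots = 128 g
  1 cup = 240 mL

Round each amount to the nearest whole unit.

chicken stock: 2592 mL; basmati rice: 342 g; couscous: 29 tbsp; diced carrots: 115 g

Scaling factor: 18/5 = 3.6.
chicken stock: 3 cup × 18/5 × 240 mL/cup = 2592 mL
basmati rice: 0.5 cup × 18/5 × 190 g/cup = 342 g
couscous: 8 tbsp × 18/5 ≈ 29 tbsp
diced carrots: 0.25 cup × 18/5 × 128 g/cup ≈ 115 g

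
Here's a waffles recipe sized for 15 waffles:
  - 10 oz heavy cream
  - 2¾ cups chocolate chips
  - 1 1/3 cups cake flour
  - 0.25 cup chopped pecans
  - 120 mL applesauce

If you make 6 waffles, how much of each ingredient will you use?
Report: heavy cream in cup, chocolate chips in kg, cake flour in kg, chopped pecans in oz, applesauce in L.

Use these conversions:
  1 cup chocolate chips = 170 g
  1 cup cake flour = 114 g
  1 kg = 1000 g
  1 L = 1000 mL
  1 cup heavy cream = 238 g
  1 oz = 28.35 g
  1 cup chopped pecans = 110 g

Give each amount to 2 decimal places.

Scaling factor: 6/15 = 2/5 = 0.4.
heavy cream: 10 oz × 2/5 × 28.35 g/oz ÷ 238 g/cup ≈ 0.48 cup
chocolate chips: 2.75 cup × 2/5 × 170 g/cup ÷ 1000 g/kg ≈ 0.19 kg
cake flour: 4/3 cup × 2/5 × 114 g/cup ÷ 1000 g/kg ≈ 0.06 kg
chopped pecans: 0.25 cup × 2/5 × 110 g/cup ÷ 28.35 g/oz ≈ 0.39 oz
applesauce: 120 mL × 2/5 ÷ 1000 mL/L ≈ 0.05 L

heavy cream: 0.48 cup; chocolate chips: 0.19 kg; cake flour: 0.06 kg; chopped pecans: 0.39 oz; applesauce: 0.05 L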